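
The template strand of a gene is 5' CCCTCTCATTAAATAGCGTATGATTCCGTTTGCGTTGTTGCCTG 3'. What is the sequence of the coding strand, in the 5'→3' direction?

5'-CAGGCAACAACGCAAACGGAATCATACGCTATTTAATGAGAGGG-3'

The coding strand is complementary and antiparallel to the template: take the complement (A↔T, G↔C) and reverse.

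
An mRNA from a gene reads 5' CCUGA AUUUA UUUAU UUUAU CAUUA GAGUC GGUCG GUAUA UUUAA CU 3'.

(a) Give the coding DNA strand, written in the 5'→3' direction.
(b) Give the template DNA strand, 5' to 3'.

(a) 5'-CCTGAATTTATTTATTTTATCATTAGAGTCGGTCGGTATATTTAACT-3'
(b) 5'-AGTTAAATATACCGACCGACTCTAATGATAAAATAAATAAATTCAGG-3'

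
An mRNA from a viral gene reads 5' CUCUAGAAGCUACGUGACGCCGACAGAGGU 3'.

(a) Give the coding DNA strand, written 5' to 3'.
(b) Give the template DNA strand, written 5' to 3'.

(a) 5'-CTCTAGAAGCTACGTGACGCCGACAGAGGT-3'
(b) 5'-ACCTCTGTCGGCGTCACGTAGCTTCTAGAG-3'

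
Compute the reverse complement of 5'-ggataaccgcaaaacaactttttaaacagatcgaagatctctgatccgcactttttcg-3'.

5′-CGAAAAAGTGCGGATCAGAGATCTTCGATCTGTTTAAAAAGTTGTTTTGCGGTTATCC-3′

Reading the sequence 3'→5' and pairing each base (A↔T, G↔C) gives the reverse complement directly.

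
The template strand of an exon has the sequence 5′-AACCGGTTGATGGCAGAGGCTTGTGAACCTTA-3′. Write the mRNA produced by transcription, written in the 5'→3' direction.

5'-UAAGGUUCACAAGCCUCUGCCAUCAACCGGUU-3'

RNA polymerase reads the template 3'→5' and synthesizes mRNA 5'→3' by base-pairing (A→U, T→A, G↔C). The complement of the template is TTGGCCAACTACCGTCTCCGAACACTTGGAAT; antiparallel, so 5'→3' the coding strand is TAAGGTTCACAAGCCTCTGCCATCAACCGGTT. Replace T with U for the mRNA.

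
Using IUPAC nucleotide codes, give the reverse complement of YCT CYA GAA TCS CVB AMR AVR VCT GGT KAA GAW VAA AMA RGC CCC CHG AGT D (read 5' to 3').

5'-HACTCDGGGGGCYTKTTTBWTCTTMACCAGBYBTYKTVBGSGATTCTRGAGR-3'

Standard pairs A↔T, G↔C; ambiguity codes pair R↔Y, M↔K, W↔W, S↔S, B↔V, D↔H. Complement (RGAGRTCTTAGSGBVTKYTBYBGACCAMTTCTWBTTTKTYCGGGGGDCTCAH), then reverse for 5'→3'.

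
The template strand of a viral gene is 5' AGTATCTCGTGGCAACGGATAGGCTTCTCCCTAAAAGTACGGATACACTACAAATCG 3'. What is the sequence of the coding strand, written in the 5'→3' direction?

5'-CGATTTGTAGTGTATCCGTACTTTTAGGGAGAAGCCTATCCGTTGCCACGAGATACT-3'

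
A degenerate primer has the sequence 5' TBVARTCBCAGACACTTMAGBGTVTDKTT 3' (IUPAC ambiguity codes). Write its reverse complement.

Standard pairs A↔T, G↔C; ambiguity codes pair R↔Y, M↔K, B↔V, D↔H. Complement (AVBTYAGVGTCTGTGAAKTCVCABAHMAA), then reverse for 5'→3'.

5'-AAMHABACVCTKAAGTGTCTGVGAYTBVA-3'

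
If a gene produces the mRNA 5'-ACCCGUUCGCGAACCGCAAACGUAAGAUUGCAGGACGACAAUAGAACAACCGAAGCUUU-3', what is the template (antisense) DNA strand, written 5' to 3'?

Replace U with T to get the coding DNA strand: ACCCGTTCGCGAACCGCAAACGTAAGATTGCAGGACGACAATAGAACAACCGAAGCTTT. The template strand is its reverse complement (complement TGGGCAAGCGCTTGGCGTTTGCATTCTAACGTCCTGCTGTTATCTTGTTGGCTTCGAAA, then reverse).

5'-AAAGCTTCGGTTGTTCTATTGTCGTCCTGCAATCTTACGTTTGCGGTTCGCGAACGGGT-3'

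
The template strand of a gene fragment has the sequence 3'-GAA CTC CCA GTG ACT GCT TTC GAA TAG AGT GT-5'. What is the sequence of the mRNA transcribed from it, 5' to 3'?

Reading the template 3'→5' as shown, RNA polymerase pairs each base (A→U, T→A, G↔C) to build mRNA 5'→3' directly.

5'-CUUGAGGGUCACUGACGAAAGCUUAUCUCACA-3'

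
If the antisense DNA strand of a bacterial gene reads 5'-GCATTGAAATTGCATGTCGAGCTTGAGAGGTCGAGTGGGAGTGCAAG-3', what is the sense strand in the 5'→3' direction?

5'-CTTGCACTCCCACTCGACCTCTCAAGCTCGACATGCAATTTCAATGC-3'

The coding strand is complementary and antiparallel to the template: take the complement (A↔T, G↔C) and reverse.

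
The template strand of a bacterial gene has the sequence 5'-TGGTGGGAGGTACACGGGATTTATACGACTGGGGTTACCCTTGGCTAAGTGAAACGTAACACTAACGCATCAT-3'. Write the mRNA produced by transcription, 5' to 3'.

5′-AUGAUGCGUUAGUGUUACGUUUCACUUAGCCAAGGGUAACCCCAGUCGUAUAAAUCCCGUGUACCUCCCACCA-3′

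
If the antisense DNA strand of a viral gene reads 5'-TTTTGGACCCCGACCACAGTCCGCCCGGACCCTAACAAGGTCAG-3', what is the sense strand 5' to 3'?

5'-CTGACCTTGTTAGGGTCCGGGCGGACTGTGGTCGGGGTCCAAAA-3'

The coding strand is complementary and antiparallel to the template: take the complement (A↔T, G↔C) and reverse.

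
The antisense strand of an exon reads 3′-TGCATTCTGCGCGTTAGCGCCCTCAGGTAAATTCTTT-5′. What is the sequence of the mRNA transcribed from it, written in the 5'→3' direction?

5'-ACGUAAGACGCGCAAUCGCGGGAGUCCAUUUAAGAAA-3'

Reading the template 3'→5' as shown, RNA polymerase pairs each base (A→U, T→A, G↔C) to build mRNA 5'→3' directly.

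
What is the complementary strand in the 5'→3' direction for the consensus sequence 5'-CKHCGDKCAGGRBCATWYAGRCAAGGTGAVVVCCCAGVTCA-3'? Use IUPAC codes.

Standard pairs A↔T, G↔C; ambiguity codes pair R↔Y, K↔M, W↔W, B↔V, D↔H. Complement (GMDGCHMGTCCYVGTAWRTCYGTTCCACTBBBGGGTCBAGT), then reverse for 5'→3'.

5'-TGABCTGGGBBBTCACCTTGYCTRWATGVYCCTGMHCGDMG-3'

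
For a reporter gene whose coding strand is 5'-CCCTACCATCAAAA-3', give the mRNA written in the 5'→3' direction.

mRNA has the coding-strand sequence with U in place of T.

5'-CCCUACCAUCAAAA-3'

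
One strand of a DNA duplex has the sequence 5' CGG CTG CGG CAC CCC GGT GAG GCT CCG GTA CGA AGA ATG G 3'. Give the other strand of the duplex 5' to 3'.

The complement of CGGCTGCGGCACCCCGGTGAGGCTCCGGTACGAAGAATGG is GCCGACGCCGTGGGGCCACTCCGAGGCCATGCTTCTTACC (A↔T, G↔C). DNA strands are antiparallel, so the complementary strand runs 3'→5'; reversing gives the 5'→3' form.

5'-CCATTCTTCGTACCGGAGCCTCACCGGGGTGCCGCAGCCG-3'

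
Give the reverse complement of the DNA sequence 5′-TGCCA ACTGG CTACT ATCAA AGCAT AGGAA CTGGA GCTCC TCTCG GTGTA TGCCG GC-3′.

5′-GCCGGCATACACCGAGAGGAGCTCCAGTTCCTATGCTTTGATAGTAGCCAGTTGGCA-3′

Reading the sequence 3'→5' and pairing each base (A↔T, G↔C) gives the reverse complement directly.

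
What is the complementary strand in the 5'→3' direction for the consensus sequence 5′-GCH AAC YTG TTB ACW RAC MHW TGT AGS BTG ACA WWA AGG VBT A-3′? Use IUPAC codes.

5′-TAVBCCTTWWTGTCAVSCTACAWDKGTYWGTVAACARGTTDGC-3′

Standard pairs A↔T, G↔C; ambiguity codes pair R↔Y, M↔K, W↔W, S↔S, B↔V, H↔D. Complement (CGDTTGRACAAVTGWYTGKDWACATCSVACTGTWWTTCCBVAT), then reverse for 5'→3'.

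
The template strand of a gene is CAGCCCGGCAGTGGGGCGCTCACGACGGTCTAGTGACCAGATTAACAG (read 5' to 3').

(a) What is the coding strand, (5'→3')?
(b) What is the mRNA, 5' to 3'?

(a) 5'-CTGTTAATCTGGTCACTAGACCGTCGTGAGCGCCCCACTGCCGGGCTG-3'
(b) 5'-CUGUUAAUCUGGUCACUAGACCGUCGUGAGCGCCCCACUGCCGGGCUG-3'

(a) The coding strand is the reverse complement of the template: complement GTCGGGCCGTCACCCCGCGAGTGCTGCCAGATCACTGGTCTAATTGTC, then reverse.
(b) mRNA has the coding-strand sequence with T→U.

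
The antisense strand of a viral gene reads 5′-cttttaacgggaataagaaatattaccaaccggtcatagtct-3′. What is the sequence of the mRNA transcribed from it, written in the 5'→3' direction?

The mRNA has the sequence of the coding strand (reverse complement of the template) with T→U. Reverse complement of CTTTTAACGGGAATAAGAAATATTACCAACCGGTCATAGTCT is AGACTATGACCGGTTGGTAATATTTCTTATTCCCGTTAAAAG; then T→U.

5'-AGACUAUGACCGGUUGGUAAUAUUUCUUAUUCCCGUUAAAAG-3'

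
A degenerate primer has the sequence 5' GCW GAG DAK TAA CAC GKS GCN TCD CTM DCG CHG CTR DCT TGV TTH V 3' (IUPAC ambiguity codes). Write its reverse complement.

5'-BDAABCAAGHYAGCDGCGHKAGHGANGCSMCGTGTTAMTHCTCWGC-3'

Standard pairs A↔T, G↔C; ambiguity codes pair R↔Y, M↔K, W↔W, S↔S, D↔H, V↔B, N↔N. Complement (CGWCTCHTMATTGTGCMSCGNAGHGAKHGCGDCGAYHGAACBAADB), then reverse for 5'→3'.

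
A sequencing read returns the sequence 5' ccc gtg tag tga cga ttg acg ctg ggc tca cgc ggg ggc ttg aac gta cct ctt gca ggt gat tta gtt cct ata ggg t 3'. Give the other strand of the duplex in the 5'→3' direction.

5'-ACCCTATAGGAACTAAATCACCTGCAAGAGGTACGTTCAAGCCCCCGCGTGAGCCCAGCGTCAATCGTCACTACACGGG-3'

Pairing A↔T and G↔C gives GGGCACATCACTGCTAACTGCGACCCGAGTGCGCCCCCGAACTTGCATGGAGAACGTCCACTAAATCAAGGATATCCCA, running 3'→5'. Reverse for the 5'→3' convention.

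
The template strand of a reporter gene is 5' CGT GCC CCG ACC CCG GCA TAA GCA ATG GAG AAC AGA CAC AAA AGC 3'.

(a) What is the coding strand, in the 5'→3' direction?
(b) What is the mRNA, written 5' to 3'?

(a) 5'-GCTTTTGTGTCTGTTCTCCATTGCTTATGCCGGGGTCGGGGCACG-3'
(b) 5'-GCUUUUGUGUCUGUUCUCCAUUGCUUAUGCCGGGGUCGGGGCACG-3'

(a) The coding strand is the reverse complement of the template: complement GCACGGGGCTGGGGCCGTATTCGTTACCTCTTGTCTGTGTTTTCG, then reverse.
(b) mRNA has the coding-strand sequence with T→U.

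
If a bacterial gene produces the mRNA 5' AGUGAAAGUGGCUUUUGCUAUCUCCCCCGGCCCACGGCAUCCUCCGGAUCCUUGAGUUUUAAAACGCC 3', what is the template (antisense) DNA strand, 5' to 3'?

5′-GGCGTTTTAAAACTCAAGGATCCGGAGGATGCCGTGGGCCGGGGGAGATAGCAAAAGCCACTTTCACT-3′

Replace U with T to get the coding DNA strand: AGTGAAAGTGGCTTTTGCTATCTCCCCCGGCCCACGGCATCCTCCGGATCCTTGAGTTTTAAAACGCC. The template strand is its reverse complement (complement TCACTTTCACCGAAAACGATAGAGGGGGCCGGGTGCCGTAGGAGGCCTAGGAACTCAAAATTTTGCGG, then reverse).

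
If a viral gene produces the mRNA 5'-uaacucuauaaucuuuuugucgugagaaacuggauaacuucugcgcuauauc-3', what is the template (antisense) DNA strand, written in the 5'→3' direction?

5'-GATATAGCGCAGAAGTTATCCAGTTTCTCACGACAAAAAGATTATAGAGTTA-3'

Replace U with T to get the coding DNA strand: TAACTCTATAATCTTTTTGTCGTGAGAAACTGGATAACTTCTGCGCTATATC. The template strand is its reverse complement (complement ATTGAGATATTAGAAAAACAGCACTCTTTGACCTATTGAAGACGCGATATAG, then reverse).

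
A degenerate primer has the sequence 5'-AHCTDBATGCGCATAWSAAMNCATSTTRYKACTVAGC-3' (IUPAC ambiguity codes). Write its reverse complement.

5'-GCTBAGTMRYAASATGNKTTSWTATGCGCATVHAGDT-3'

Standard pairs A↔T, G↔C; ambiguity codes pair R↔Y, M↔K, W↔W, S↔S, B↔V, D↔H, N↔N. Complement (TDGAHVTACGCGTATWSTTKNGTASAAYRMTGABTCG), then reverse for 5'→3'.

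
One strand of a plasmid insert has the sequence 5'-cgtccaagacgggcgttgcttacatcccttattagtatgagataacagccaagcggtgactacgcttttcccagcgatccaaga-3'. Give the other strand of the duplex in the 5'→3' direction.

5'-TCTTGGATCGCTGGGAAAAGCGTAGTCACCGCTTGGCTGTTATCTCATACTAATAAGGGATGTAAGCAACGCCCGTCTTGGACG-3'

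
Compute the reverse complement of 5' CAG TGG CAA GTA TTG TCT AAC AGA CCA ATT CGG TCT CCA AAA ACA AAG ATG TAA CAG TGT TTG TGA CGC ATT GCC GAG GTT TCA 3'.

5'-TGAAACCTCGGCAATGCGTCACAAACACTGTTACATCTTTGTTTTTGGAGACCGAATTGGTCTGTTAGACAATACTTGCCACTG-3'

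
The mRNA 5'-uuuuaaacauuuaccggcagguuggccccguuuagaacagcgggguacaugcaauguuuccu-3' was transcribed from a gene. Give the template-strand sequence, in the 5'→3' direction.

Replace U with T to get the coding DNA strand: TTTTAAACATTTACCGGCAGGTTGGCCCCGTTTAGAACAGCGGGGTACATGCAATGTTTCCT. The template strand is its reverse complement (complement AAAATTTGTAAATGGCCGTCCAACCGGGGCAAATCTTGTCGCCCCATGTACGTTACAAAGGA, then reverse).

5′-AGGAAACATTGCATGTACCCCGCTGTTCTAAACGGGGCCAACCTGCCGGTAAATGTTTAAAA-3′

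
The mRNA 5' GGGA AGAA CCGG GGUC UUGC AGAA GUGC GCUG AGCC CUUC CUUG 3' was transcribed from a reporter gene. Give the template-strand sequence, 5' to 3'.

Replace U with T to get the coding DNA strand: GGGAAGAACCGGGGTCTTGCAGAAGTGCGCTGAGCCCTTCCTTG. The template strand is its reverse complement (complement CCCTTCTTGGCCCCAGAACGTCTTCACGCGACTCGGGAAGGAAC, then reverse).

5'-CAAGGAAGGGCTCAGCGCACTTCTGCAAGACCCCGGTTCTTCCC-3'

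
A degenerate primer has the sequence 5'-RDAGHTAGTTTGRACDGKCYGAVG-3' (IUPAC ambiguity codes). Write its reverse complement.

5'-CBTCRGMCHGTYCAAACTADCTHY-3'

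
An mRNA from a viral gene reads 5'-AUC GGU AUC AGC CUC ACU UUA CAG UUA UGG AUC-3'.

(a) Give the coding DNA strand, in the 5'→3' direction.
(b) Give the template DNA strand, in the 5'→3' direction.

(a) The coding strand matches the mRNA with U→T.
(b) The template strand is the reverse complement of the coding strand.

(a) 5′-ATCGGTATCAGCCTCACTTTACAGTTATGGATC-3′
(b) 5'-GATCCATAACTGTAAAGTGAGGCTGATACCGAT-3'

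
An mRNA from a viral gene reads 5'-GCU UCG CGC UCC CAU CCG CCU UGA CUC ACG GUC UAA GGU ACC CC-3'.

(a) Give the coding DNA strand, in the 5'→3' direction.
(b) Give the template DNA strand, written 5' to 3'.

(a) 5'-GCTTCGCGCTCCCATCCGCCTTGACTCACGGTCTAAGGTACCCC-3'
(b) 5'-GGGGTACCTTAGACCGTGAGTCAAGGCGGATGGGAGCGCGAAGC-3'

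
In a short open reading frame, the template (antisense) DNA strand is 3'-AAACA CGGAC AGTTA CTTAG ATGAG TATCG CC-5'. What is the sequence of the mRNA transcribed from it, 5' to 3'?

5'-UUUGUGCCUGUCAAUGAAUCUACUCAUAGCGG-3'

Reading the template 3'→5' as shown, RNA polymerase pairs each base (A→U, T→A, G↔C) to build mRNA 5'→3' directly.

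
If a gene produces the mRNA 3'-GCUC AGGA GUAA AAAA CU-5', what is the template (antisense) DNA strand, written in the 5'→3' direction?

5'-CGAGTCCTCATTTTTTGA-3'

Written 5'→3' the mRNA is UCAAAAAAUGAGGACUCG, so the coding DNA strand is TCAAAAAATGAGGACTCG. The template is its reverse complement.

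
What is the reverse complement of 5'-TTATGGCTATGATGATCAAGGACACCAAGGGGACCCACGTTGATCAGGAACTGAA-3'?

Reading the sequence 3'→5' and pairing each base (A↔T, G↔C) gives the reverse complement directly.

5′-TTCAGTTCCTGATCAACGTGGGTCCCCTTGGTGTCCTTGATCATCATAGCCATAA-3′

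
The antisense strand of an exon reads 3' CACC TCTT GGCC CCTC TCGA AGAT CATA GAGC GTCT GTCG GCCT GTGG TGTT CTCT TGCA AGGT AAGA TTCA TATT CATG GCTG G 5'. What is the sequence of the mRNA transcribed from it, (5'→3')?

Reading the template 3'→5' as shown, RNA polymerase pairs each base (A→U, T→A, G↔C) to build mRNA 5'→3' directly.

5'-GUGGAGAACCGGGGAGAGCUUCUAGUAUCUCGCAGACAGCCGGACACCACAAGAGAACGUUCCAUUCUAAGUAUAAGUACCGACC-3'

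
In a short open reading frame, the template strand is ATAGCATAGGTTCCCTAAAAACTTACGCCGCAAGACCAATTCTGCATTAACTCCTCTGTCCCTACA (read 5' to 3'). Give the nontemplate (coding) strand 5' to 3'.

5'-TGTAGGGACAGAGGAGTTAATGCAGAATTGGTCTTGCGGCGTAAGTTTTTAGGGAACCTATGCTAT-3'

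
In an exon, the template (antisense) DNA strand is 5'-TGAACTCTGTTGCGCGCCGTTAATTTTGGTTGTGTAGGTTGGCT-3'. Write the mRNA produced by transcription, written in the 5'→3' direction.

5'-AGCCAACCUACACAACCAAAAUUAACGGCGCGCAACAGAGUUCA-3'

RNA polymerase reads the template 3'→5' and synthesizes mRNA 5'→3' by base-pairing (A→U, T→A, G↔C). The complement of the template is ACTTGAGACAACGCGCGGCAATTAAAACCAACACATCCAACCGA; antiparallel, so 5'→3' the coding strand is AGCCAACCTACACAACCAAAATTAACGGCGCGCAACAGAGTTCA. Replace T with U for the mRNA.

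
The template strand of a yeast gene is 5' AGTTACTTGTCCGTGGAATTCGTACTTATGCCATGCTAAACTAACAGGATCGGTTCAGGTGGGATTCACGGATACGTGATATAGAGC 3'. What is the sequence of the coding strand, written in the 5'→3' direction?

The coding strand is complementary and antiparallel to the template: take the complement (A↔T, G↔C) and reverse.

5'-GCTCTATATCACGTATCCGTGAATCCCACCTGAACCGATCCTGTTAGTTTAGCATGGCATAAGTACGAATTCCACGGACAAGTAACT-3'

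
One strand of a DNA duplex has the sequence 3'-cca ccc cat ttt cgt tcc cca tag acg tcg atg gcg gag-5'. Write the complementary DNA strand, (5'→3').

5'-GGTGGGGTAAAAGCAAGGGGTATCTGCAGCTACCGCCTC-3'

The strand is given 3'→5', so its complement runs 5'→3' in the same left-to-right order: pair each base A↔T, G↔C.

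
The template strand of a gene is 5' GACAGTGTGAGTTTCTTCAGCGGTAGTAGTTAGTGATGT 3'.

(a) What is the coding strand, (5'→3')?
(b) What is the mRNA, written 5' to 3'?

(a) The coding strand is the reverse complement of the template: complement CTGTCACACTCAAAGAAGTCGCCATCATCAATCACTACA, then reverse.
(b) mRNA has the coding-strand sequence with T→U.

(a) 5'-ACATCACTAACTACTACCGCTGAAGAAACTCACACTGTC-3'
(b) 5′-ACAUCACUAACUACUACCGCUGAAGAAACUCACACUGUC-3′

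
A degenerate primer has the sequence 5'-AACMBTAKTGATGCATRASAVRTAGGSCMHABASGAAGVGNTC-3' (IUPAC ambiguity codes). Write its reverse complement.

Standard pairs A↔T, G↔C; ambiguity codes pair R↔Y, M↔K, S↔S, B↔V, H↔D, N↔N. Complement (TTGKVATMACTACGTAYTSTBYATCCSGKDTVTSCTTCBCNAG), then reverse for 5'→3'.

5'-GANCBCTTCSTVTDKGSCCTAYBTSTYATGCATCAMTAVKGTT-3'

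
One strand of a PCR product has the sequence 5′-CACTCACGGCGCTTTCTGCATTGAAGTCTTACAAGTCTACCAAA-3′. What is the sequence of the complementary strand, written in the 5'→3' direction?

5′-TTTGGTAGACTTGTAAGACTTCAATGCAGAAAGCGCCGTGAGTG-3′

Pairing A↔T and G↔C gives GTGAGTGCCGCGAAAGACGTAACTTCAGAATGTTCAGATGGTTT, running 3'→5'. Reverse for the 5'→3' convention.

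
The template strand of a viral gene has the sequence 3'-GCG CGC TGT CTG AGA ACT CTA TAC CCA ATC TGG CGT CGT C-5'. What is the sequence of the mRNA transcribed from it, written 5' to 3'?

5'-CGCGCGACAGACUCUUGAGAUAUGGGUUAGACCGCAGCAG-3'

Reading the template 3'→5' as shown, RNA polymerase pairs each base (A→U, T→A, G↔C) to build mRNA 5'→3' directly.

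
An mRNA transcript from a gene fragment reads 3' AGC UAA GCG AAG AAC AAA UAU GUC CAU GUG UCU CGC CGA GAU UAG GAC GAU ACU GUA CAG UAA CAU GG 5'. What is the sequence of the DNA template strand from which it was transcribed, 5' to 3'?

5'-TCGATTCGCTTCTTGTTTATACAGGTACACAGAGCGGCTCTAATCCTGCTATGACATGTCATTGTACC-3'

Written 5'→3' the mRNA is GGUACAAUGACAUGUCAUAGCAGGAUUAGAGCCGCUCUGUGUACCUGUAUAAACAAGAAGCGAAUCGA, so the coding DNA strand is GGTACAATGACATGTCATAGCAGGATTAGAGCCGCTCTGTGTACCTGTATAAACAAGAAGCGAATCGA. The template is its reverse complement.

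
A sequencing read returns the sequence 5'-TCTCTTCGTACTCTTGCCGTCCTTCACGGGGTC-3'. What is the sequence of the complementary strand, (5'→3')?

5'-GACCCCGTGAAGGACGGCAAGAGTACGAAGAGA-3'

The complement of TCTCTTCGTACTCTTGCCGTCCTTCACGGGGTC is AGAGAAGCATGAGAACGGCAGGAAGTGCCCCAG (A↔T, G↔C). DNA strands are antiparallel, so the complementary strand runs 3'→5'; reversing gives the 5'→3' form.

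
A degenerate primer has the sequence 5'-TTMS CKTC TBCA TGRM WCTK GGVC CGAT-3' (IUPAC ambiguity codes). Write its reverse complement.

5'-ATCGGBCCMAGWKYCATGVAGAMGSKAA-3'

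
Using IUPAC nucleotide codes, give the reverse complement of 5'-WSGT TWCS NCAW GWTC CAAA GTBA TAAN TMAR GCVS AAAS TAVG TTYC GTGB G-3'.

5'-CVCACGRAACBTASTTTSBGCYTKANTTATVACTTTGGAWCWTGNSGWAACSW-3'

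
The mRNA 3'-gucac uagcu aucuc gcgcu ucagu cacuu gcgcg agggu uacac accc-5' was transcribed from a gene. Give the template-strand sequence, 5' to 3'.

Written 5'→3' the mRNA is CCCACACAUUGGGAGCGCGUUCACUGACUUCGCGCUCUAUCGAUCACUG, so the coding DNA strand is CCCACACATTGGGAGCGCGTTCACTGACTTCGCGCTCTATCGATCACTG. The template is its reverse complement.

5'-CAGTGATCGATAGAGCGCGAAGTCAGTGAACGCGCTCCCAATGTGTGGG-3'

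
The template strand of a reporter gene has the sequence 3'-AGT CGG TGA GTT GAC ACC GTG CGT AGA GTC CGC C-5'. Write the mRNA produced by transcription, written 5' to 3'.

Reading the template 3'→5' as shown, RNA polymerase pairs each base (A→U, T→A, G↔C) to build mRNA 5'→3' directly.

5'-UCAGCCACUCAACUGUGGCACGCAUCUCAGGCGG-3'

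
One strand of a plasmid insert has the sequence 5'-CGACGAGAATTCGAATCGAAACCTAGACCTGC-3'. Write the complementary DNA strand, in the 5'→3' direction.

5′-GCAGGTCTAGGTTTCGATTCGAATTCTCGTCG-3′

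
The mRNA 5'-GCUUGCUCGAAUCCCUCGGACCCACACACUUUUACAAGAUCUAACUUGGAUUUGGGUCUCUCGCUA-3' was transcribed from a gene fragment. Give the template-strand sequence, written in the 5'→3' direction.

Replace U with T to get the coding DNA strand: GCTTGCTCGAATCCCTCGGACCCACACACTTTTACAAGATCTAACTTGGATTTGGGTCTCTCGCTA. The template strand is its reverse complement (complement CGAACGAGCTTAGGGAGCCTGGGTGTGTGAAAATGTTCTAGATTGAACCTAAACCCAGAGAGCGAT, then reverse).

5'-TAGCGAGAGACCCAAATCCAAGTTAGATCTTGTAAAAGTGTGTGGGTCCGAGGGATTCGAGCAAGC-3'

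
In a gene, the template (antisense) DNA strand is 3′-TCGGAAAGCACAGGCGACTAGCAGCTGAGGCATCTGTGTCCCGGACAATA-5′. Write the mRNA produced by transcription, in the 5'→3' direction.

5'-AGCCUUUCGUGUCCGCUGAUCGUCGACUCCGUAGACACAGGGCCUGUUAU-3'

Reading the template 3'→5' as shown, RNA polymerase pairs each base (A→U, T→A, G↔C) to build mRNA 5'→3' directly.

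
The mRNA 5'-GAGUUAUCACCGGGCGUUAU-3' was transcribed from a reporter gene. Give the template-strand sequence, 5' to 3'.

5'-ATAACGCCCGGTGATAACTC-3'

Replace U with T to get the coding DNA strand: GAGTTATCACCGGGCGTTAT. The template strand is its reverse complement (complement CTCAATAGTGGCCCGCAATA, then reverse).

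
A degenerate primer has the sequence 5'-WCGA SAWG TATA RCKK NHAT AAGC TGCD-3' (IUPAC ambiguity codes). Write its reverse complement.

5'-HGCAGCTTATDNMMGYTATACWTSTCGW-3'

Standard pairs A↔T, G↔C; ambiguity codes pair R↔Y, K↔M, W↔W, S↔S, D↔H, N↔N. Complement (WGCTSTWCATATYGMMNDTATTCGACGH), then reverse for 5'→3'.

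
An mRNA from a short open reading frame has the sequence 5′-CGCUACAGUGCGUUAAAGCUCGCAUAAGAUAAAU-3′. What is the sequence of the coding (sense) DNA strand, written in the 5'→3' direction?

5'-CGCTACAGTGCGTTAAAGCTCGCATAAGATAAAT-3'

The coding DNA strand has the same 5'→3' sequence as the mRNA with U replaced by T.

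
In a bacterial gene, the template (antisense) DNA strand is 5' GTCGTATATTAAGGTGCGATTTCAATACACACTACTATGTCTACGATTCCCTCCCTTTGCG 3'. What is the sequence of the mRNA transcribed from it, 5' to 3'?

The mRNA has the sequence of the coding strand (reverse complement of the template) with T→U. Reverse complement of GTCGTATATTAAGGTGCGATTTCAATACACACTACTATGTCTACGATTCCCTCCCTTTGCG is CGCAAAGGGAGGGAATCGTAGACATAGTAGTGTGTATTGAAATCGCACCTTAATATACGAC; then T→U.

5'-CGCAAAGGGAGGGAAUCGUAGACAUAGUAGUGUGUAUUGAAAUCGCACCUUAAUAUACGAC-3'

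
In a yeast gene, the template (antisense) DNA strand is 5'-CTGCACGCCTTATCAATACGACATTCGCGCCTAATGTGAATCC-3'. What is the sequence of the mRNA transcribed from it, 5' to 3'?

RNA polymerase reads the template 3'→5' and synthesizes mRNA 5'→3' by base-pairing (A→U, T→A, G↔C). The complement of the template is GACGTGCGGAATAGTTATGCTGTAAGCGCGGATTACACTTAGG; antiparallel, so 5'→3' the coding strand is GGATTCACATTAGGCGCGAATGTCGTATTGATAAGGCGTGCAG. Replace T with U for the mRNA.

5'-GGAUUCACAUUAGGCGCGAAUGUCGUAUUGAUAAGGCGUGCAG-3'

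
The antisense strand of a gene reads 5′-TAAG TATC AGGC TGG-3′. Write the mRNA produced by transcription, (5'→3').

RNA polymerase reads the template 3'→5' and synthesizes mRNA 5'→3' by base-pairing (A→U, T→A, G↔C). The complement of the template is ATTCATAGTCCGACC; antiparallel, so 5'→3' the coding strand is CCAGCCTGATACTTA. Replace T with U for the mRNA.

5'-CCAGCCUGAUACUUA-3'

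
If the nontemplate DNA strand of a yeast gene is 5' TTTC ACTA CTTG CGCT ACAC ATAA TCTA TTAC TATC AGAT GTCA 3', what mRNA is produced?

The mRNA is synthesized from the template strand, so it matches the coding strand with T replaced by U.

5'-UUUCACUACUUGCGCUACACAUAAUCUAUUACUAUCAGAUGUCA-3'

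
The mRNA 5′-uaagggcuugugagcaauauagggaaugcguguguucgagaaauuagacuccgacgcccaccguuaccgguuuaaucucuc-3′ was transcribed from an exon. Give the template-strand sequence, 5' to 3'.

Replace U with T to get the coding DNA strand: TAAGGGCTTGTGAGCAATATAGGGAATGCGTGTGTTCGAGAAATTAGACTCCGACGCCCACCGTTACCGGTTTAATCTCTC. The template strand is its reverse complement (complement ATTCCCGAACACTCGTTATATCCCTTACGCACACAAGCTCTTTAATCTGAGGCTGCGGGTGGCAATGGCCAAATTAGAGAG, then reverse).

5'-GAGAGATTAAACCGGTAACGGTGGGCGTCGGAGTCTAATTTCTCGAACACACGCATTCCCTATATTGCTCACAAGCCCTTA-3'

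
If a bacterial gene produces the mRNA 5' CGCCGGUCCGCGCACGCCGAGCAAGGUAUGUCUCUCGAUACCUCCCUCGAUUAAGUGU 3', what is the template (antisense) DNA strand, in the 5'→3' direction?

5′-ACACTTAATCGAGGGAGGTATCGAGAGACATACCTTGCTCGGCGTGCGCGGACCGGCG-3′

Replace U with T to get the coding DNA strand: CGCCGGTCCGCGCACGCCGAGCAAGGTATGTCTCTCGATACCTCCCTCGATTAAGTGT. The template strand is its reverse complement (complement GCGGCCAGGCGCGTGCGGCTCGTTCCATACAGAGAGCTATGGAGGGAGCTAATTCACA, then reverse).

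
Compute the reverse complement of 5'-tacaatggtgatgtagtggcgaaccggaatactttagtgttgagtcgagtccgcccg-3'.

Complement each base (A↔T, G↔C): ATGTTACCACTACATCACCGCTTGGCCTTATGAAATCACAACTCAGCTCAGGCGGGC. Then reverse.

5'-CGGGCGGACTCGACTCAACACTAAAGTATTCCGGTTCGCCACTACATCACCATTGTA-3'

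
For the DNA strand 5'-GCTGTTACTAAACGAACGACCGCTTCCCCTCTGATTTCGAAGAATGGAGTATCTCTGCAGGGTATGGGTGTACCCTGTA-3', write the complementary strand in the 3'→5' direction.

3'-CGACAATGATTTGCTTGCTGGCGAAGGGGAGACTAAAGCTTCTTACCTCATAGAGACGTCCCATACCCACATGGGACAT-5'

Base-pairing A↔T, G↔C gives the complement. The complementary strand is antiparallel, so paired with a 5'→3' strand it runs 3'→5'.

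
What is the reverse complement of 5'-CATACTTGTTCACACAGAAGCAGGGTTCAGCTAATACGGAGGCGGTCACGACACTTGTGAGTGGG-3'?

Complement each base (A↔T, G↔C): GTATGAACAAGTGTGTCTTCGTCCCAAGTCGATTATGCCTCCGCCAGTGCTGTGAACACTCACCC. Then reverse.

5'-CCCACTCACAAGTGTCGTGACCGCCTCCGTATTAGCTGAACCCTGCTTCTGTGTGAACAAGTATG-3'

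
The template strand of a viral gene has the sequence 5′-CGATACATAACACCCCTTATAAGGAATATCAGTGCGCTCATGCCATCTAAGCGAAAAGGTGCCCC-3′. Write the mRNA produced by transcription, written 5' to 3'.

RNA polymerase reads the template 3'→5' and synthesizes mRNA 5'→3' by base-pairing (A→U, T→A, G↔C). The complement of the template is GCTATGTATTGTGGGGAATATTCCTTATAGTCACGCGAGTACGGTAGATTCGCTTTTCCACGGGG; antiparallel, so 5'→3' the coding strand is GGGGCACCTTTTCGCTTAGATGGCATGAGCGCACTGATATTCCTTATAAGGGGTGTTATGTATCG. Replace T with U for the mRNA.

5'-GGGGCACCUUUUCGCUUAGAUGGCAUGAGCGCACUGAUAUUCCUUAUAAGGGGUGUUAUGUAUCG-3'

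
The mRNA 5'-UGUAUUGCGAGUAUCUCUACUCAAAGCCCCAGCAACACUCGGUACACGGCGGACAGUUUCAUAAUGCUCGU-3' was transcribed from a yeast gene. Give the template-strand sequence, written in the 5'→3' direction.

Replace U with T to get the coding DNA strand: TGTATTGCGAGTATCTCTACTCAAAGCCCCAGCAACACTCGGTACACGGCGGACAGTTTCATAATGCTCGT. The template strand is its reverse complement (complement ACATAACGCTCATAGAGATGAGTTTCGGGGTCGTTGTGAGCCATGTGCCGCCTGTCAAAGTATTACGAGCA, then reverse).

5'-ACGAGCATTATGAAACTGTCCGCCGTGTACCGAGTGTTGCTGGGGCTTTGAGTAGAGATACTCGCAATACA-3'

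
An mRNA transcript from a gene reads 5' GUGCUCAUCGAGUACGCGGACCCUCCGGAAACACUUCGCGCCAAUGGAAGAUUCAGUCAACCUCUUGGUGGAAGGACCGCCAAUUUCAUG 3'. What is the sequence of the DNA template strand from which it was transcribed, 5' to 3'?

5′-CATGAAATTGGCGGTCCTTCCACCAAGAGGTTGACTGAATCTTCCATTGGCGCGAAGTGTTTCCGGAGGGTCCGCGTACTCGATGAGCAC-3′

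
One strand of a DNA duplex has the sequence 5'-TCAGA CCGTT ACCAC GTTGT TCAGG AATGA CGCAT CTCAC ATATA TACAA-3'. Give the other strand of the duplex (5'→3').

5'-TTGTATATATGTGAGATGCGTCATTCCTGAACAACGTGGTAACGGTCTGA-3'

Pairing A↔T and G↔C gives AGTCTGGCAATGGTGCAACAAGTCCTTACTGCGTAGAGTGTATATATGTT, running 3'→5'. Reverse for the 5'→3' convention.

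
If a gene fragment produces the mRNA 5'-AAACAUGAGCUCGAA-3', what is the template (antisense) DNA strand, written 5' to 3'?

Replace U with T to get the coding DNA strand: AAACATGAGCTCGAA. The template strand is its reverse complement (complement TTTGTACTCGAGCTT, then reverse).

5'-TTCGAGCTCATGTTT-3'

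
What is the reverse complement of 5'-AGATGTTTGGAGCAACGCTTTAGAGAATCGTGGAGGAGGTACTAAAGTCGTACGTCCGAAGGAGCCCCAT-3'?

Complement each base (A↔T, G↔C): TCTACAAACCTCGTTGCGAAATCTCTTAGCACCTCCTCCATGATTTCAGCATGCAGGCTTCCTCGGGGTA. Then reverse.

5'-ATGGGGCTCCTTCGGACGTACGACTTTAGTACCTCCTCCACGATTCTCTAAAGCGTTGCTCCAAACATCT-3'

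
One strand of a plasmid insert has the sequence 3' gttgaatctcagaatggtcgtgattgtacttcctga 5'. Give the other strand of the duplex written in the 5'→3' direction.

5′-CAACTTAGAGTCTTACCAGCACTAACATGAAGGACT-3′

The strand is given 3'→5', so its complement runs 5'→3' in the same left-to-right order: pair each base A↔T, G↔C.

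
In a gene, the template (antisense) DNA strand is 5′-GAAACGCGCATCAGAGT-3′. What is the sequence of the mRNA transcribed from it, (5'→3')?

5'-ACUCUGAUGCGCGUUUC-3'

RNA polymerase reads the template 3'→5' and synthesizes mRNA 5'→3' by base-pairing (A→U, T→A, G↔C). The complement of the template is CTTTGCGCGTAGTCTCA; antiparallel, so 5'→3' the coding strand is ACTCTGATGCGCGTTTC. Replace T with U for the mRNA.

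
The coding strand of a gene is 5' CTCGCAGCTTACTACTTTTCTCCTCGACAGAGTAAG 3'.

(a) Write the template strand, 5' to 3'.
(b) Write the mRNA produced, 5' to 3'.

(a) 5'-CTTACTCTGTCGAGGAGAAAAGTAGTAAGCTGCGAG-3'
(b) 5'-CUCGCAGCUUACUACUUUUCUCCUCGACAGAGUAAG-3'

(a) The template strand is the reverse complement of the coding strand: complement GAGCGTCGAATGATGAAAAGAGGAGCTGTCTCATTC, then reverse.
(b) mRNA matches the coding strand with T→U.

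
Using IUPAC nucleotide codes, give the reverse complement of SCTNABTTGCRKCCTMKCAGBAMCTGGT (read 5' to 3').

5'-ACCAGKTVCTGMKAGGMYGCAAVTNAGS-3'

Standard pairs A↔T, G↔C; ambiguity codes pair R↔Y, M↔K, S↔S, B↔V, N↔N. Complement (SGANTVAACGYMGGAKMGTCVTKGACCA), then reverse for 5'→3'.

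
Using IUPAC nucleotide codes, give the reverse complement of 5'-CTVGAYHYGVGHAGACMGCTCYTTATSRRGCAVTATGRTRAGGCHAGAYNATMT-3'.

5'-AKATNRTCTDGCCTYAYCATABTGCYYSATAARGAGCKGTCTDCBCRDRTCBAG-3'

Standard pairs A↔T, G↔C; ambiguity codes pair R↔Y, M↔K, S↔S, H↔D, V↔B, N↔N. Complement (GABCTRDRCBCDTCTGKCGAGRAATASYYCGTBATACYAYTCCGDTCTRNTAKA), then reverse for 5'→3'.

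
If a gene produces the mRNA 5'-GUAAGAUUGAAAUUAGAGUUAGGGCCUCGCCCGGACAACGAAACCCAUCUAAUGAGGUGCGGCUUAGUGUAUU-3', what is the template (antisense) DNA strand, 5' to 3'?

5'-AATACACTAAGCCGCACCTCATTAGATGGGTTTCGTTGTCCGGGCGAGGCCCTAACTCTAATTTCAATCTTAC-3'

Replace U with T to get the coding DNA strand: GTAAGATTGAAATTAGAGTTAGGGCCTCGCCCGGACAACGAAACCCATCTAATGAGGTGCGGCTTAGTGTATT. The template strand is its reverse complement (complement CATTCTAACTTTAATCTCAATCCCGGAGCGGGCCTGTTGCTTTGGGTAGATTACTCCACGCCGAATCACATAA, then reverse).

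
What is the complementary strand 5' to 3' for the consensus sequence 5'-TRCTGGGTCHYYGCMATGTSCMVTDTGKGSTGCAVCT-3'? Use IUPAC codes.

Standard pairs A↔T, G↔C; ambiguity codes pair R↔Y, M↔K, S↔S, D↔H, V↔B. Complement (AYGACCCAGDRRCGKTACASGKBAHACMCSACGTBGA), then reverse for 5'→3'.

5′-AGBTGCASCMCAHABKGSACATKGCRRDGACCCAGYA-3′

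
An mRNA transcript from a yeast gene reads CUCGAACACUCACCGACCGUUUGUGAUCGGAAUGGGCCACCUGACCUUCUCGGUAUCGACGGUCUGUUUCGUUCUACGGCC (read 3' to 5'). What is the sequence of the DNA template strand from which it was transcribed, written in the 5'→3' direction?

Written 5'→3' the mRNA is CCGGCAUCUUGCUUUGUCUGGCAGCUAUGGCUCUUCCAGUCCACCGGGUAAGGCUAGUGUUUGCCAGCCACUCACAAGCUC, so the coding DNA strand is CCGGCATCTTGCTTTGTCTGGCAGCTATGGCTCTTCCAGTCCACCGGGTAAGGCTAGTGTTTGCCAGCCACTCACAAGCTC. The template is its reverse complement.

5'-GAGCTTGTGAGTGGCTGGCAAACACTAGCCTTACCCGGTGGACTGGAAGAGCCATAGCTGCCAGACAAAGCAAGATGCCGG-3'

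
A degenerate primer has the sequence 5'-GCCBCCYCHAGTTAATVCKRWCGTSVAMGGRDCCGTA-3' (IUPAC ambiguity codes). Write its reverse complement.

Standard pairs A↔T, G↔C; ambiguity codes pair R↔Y, M↔K, W↔W, S↔S, B↔V, D↔H. Complement (CGGVGGRGDTCAATTABGMYWGCASBTKCCYHGGCAT), then reverse for 5'→3'.

5'-TACGGHYCCKTBSACGWYMGBATTAACTDGRGGVGGC-3'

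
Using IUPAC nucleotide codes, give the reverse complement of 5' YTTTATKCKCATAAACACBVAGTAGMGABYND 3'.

Standard pairs A↔T, G↔C; ambiguity codes pair Y↔R, M↔K, B↔V, D↔H, N↔N. Complement (RAAATAMGMGTATTTGTGVBTCATCKCTVRNH), then reverse for 5'→3'.

5′-HNRVTCKCTACTBVGTGTTTATGMGMATAAAR-3′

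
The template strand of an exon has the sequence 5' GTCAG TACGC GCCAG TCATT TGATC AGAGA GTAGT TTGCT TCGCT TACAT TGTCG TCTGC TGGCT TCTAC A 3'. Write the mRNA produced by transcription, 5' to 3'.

The mRNA has the sequence of the coding strand (reverse complement of the template) with T→U. Reverse complement of GTCAGTACGCGCCAGTCATTTGATCAGAGAGTAGTTTGCTTCGCTTACATTGTCGTCTGCTGGCTTCTACA is TGTAGAAGCCAGCAGACGACAATGTAAGCGAAGCAAACTACTCTCTGATCAAATGACTGGCGCGTACTGAC; then T→U.

5'-UGUAGAAGCCAGCAGACGACAAUGUAAGCGAAGCAAACUACUCUCUGAUCAAAUGACUGGCGCGUACUGAC-3'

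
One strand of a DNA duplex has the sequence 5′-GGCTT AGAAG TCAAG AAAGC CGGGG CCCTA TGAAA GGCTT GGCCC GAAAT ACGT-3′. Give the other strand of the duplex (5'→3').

5′-ACGTATTTCGGGCCAAGCCTTTCATAGGGCCCCGGCTTTCTTGACTTCTAAGCC-3′

The complement of GGCTTAGAAGTCAAGAAAGCCGGGGCCCTATGAAAGGCTTGGCCCGAAATACGT is CCGAATCTTCAGTTCTTTCGGCCCCGGGATACTTTCCGAACCGGGCTTTATGCA (A↔T, G↔C). DNA strands are antiparallel, so the complementary strand runs 3'→5'; reversing gives the 5'→3' form.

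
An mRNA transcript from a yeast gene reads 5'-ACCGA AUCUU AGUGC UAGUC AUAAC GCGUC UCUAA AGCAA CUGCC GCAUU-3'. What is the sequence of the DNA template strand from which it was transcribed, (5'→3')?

Replace U with T to get the coding DNA strand: ACCGAATCTTAGTGCTAGTCATAACGCGTCTCTAAAGCAACTGCCGCATT. The template strand is its reverse complement (complement TGGCTTAGAATCACGATCAGTATTGCGCAGAGATTTCGTTGACGGCGTAA, then reverse).

5'-AATGCGGCAGTTGCTTTAGAGACGCGTTATGACTAGCACTAAGATTCGGT-3'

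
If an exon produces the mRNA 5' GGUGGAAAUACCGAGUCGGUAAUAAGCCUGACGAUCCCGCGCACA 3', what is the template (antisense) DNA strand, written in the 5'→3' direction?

5'-TGTGCGCGGGATCGTCAGGCTTATTACCGACTCGGTATTTCCACC-3'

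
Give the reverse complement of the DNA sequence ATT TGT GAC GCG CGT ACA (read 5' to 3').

Reading the sequence 3'→5' and pairing each base (A↔T, G↔C) gives the reverse complement directly.

5'-TGTACGCGCGTCACAAAT-3'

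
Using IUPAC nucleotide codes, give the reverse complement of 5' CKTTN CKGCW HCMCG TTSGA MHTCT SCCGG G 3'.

5'-CCCGGSAGADKTCSAACGKGDWGCMGNAAMG-3'

Standard pairs A↔T, G↔C; ambiguity codes pair M↔K, W↔W, S↔S, H↔D, N↔N. Complement (GMAANGMCGWDGKGCAASCTKDAGASGGCCC), then reverse for 5'→3'.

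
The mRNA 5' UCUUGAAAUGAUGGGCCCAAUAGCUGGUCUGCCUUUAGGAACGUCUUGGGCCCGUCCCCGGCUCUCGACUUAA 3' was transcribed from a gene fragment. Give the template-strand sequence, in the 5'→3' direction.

Replace U with T to get the coding DNA strand: TCTTGAAATGATGGGCCCAATAGCTGGTCTGCCTTTAGGAACGTCTTGGGCCCGTCCCCGGCTCTCGACTTAA. The template strand is its reverse complement (complement AGAACTTTACTACCCGGGTTATCGACCAGACGGAAATCCTTGCAGAACCCGGGCAGGGGCCGAGAGCTGAATT, then reverse).

5'-TTAAGTCGAGAGCCGGGGACGGGCCCAAGACGTTCCTAAAGGCAGACCAGCTATTGGGCCCATCATTTCAAGA-3'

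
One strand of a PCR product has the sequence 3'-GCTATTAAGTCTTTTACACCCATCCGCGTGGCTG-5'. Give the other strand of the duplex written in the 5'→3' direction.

5′-CGATAATTCAGAAAATGTGGGTAGGCGCACCGAC-3′

The strand is given 3'→5', so its complement runs 5'→3' in the same left-to-right order: pair each base A↔T, G↔C.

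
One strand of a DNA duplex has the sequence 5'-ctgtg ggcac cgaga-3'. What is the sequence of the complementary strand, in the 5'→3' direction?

5'-TCTCGGTGCCCACAG-3'

The complement of CTGTGGGCACCGAGA is GACACCCGTGGCTCT (A↔T, G↔C). DNA strands are antiparallel, so the complementary strand runs 3'→5'; reversing gives the 5'→3' form.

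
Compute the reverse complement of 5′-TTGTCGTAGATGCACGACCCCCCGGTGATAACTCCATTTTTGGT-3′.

Complement each base (A↔T, G↔C): AACAGCATCTACGTGCTGGGGGGCCACTATTGAGGTAAAAACCA. Then reverse.

5'-ACCAAAAATGGAGTTATCACCGGGGGGTCGTGCATCTACGACAA-3'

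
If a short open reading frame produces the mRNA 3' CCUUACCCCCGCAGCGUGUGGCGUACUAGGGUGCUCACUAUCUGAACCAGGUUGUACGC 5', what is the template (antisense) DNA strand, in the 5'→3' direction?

Written 5'→3' the mRNA is CGCAUGUUGGACCAAGUCUAUCACUCGUGGGAUCAUGCGGUGUGCGACGCCCCCAUUCC, so the coding DNA strand is CGCATGTTGGACCAAGTCTATCACTCGTGGGATCATGCGGTGTGCGACGCCCCCATTCC. The template is its reverse complement.

5'-GGAATGGGGGCGTCGCACACCGCATGATCCCACGAGTGATAGACTTGGTCCAACATGCG-3'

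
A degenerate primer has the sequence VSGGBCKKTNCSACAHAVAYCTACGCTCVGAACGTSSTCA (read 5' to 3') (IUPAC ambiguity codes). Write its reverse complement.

5'-TGASSACGTTCBGAGCGTAGRTBTDTGTSGNAMMGVCCSB-3'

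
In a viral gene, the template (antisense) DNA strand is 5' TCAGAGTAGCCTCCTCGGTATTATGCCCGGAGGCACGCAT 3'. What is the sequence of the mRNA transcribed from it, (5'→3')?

5'-AUGCGUGCCUCCGGGCAUAAUACCGAGGAGGCUACUCUGA-3'

RNA polymerase reads the template 3'→5' and synthesizes mRNA 5'→3' by base-pairing (A→U, T→A, G↔C). The complement of the template is AGTCTCATCGGAGGAGCCATAATACGGGCCTCCGTGCGTA; antiparallel, so 5'→3' the coding strand is ATGCGTGCCTCCGGGCATAATACCGAGGAGGCTACTCTGA. Replace T with U for the mRNA.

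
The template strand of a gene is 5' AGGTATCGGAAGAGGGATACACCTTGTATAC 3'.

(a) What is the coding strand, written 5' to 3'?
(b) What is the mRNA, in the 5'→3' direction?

(a) The coding strand is the reverse complement of the template: complement TCCATAGCCTTCTCCCTATGTGGAACATATG, then reverse.
(b) mRNA has the coding-strand sequence with T→U.

(a) 5′-GTATACAAGGTGTATCCCTCTTCCGATACCT-3′
(b) 5'-GUAUACAAGGUGUAUCCCUCUUCCGAUACCU-3'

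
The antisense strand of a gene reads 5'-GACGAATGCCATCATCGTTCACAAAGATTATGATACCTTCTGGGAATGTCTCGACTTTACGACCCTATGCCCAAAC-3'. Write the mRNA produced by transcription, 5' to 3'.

The mRNA has the sequence of the coding strand (reverse complement of the template) with T→U. Reverse complement of GACGAATGCCATCATCGTTCACAAAGATTATGATACCTTCTGGGAATGTCTCGACTTTACGACCCTATGCCCAAAC is GTTTGGGCATAGGGTCGTAAAGTCGAGACATTCCCAGAAGGTATCATAATCTTTGTGAACGATGATGGCATTCGTC; then T→U.

5'-GUUUGGGCAUAGGGUCGUAAAGUCGAGACAUUCCCAGAAGGUAUCAUAAUCUUUGUGAACGAUGAUGGCAUUCGUC-3'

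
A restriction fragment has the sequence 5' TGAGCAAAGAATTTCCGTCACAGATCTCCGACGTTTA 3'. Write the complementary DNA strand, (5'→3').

The complement of TGAGCAAAGAATTTCCGTCACAGATCTCCGACGTTTA is ACTCGTTTCTTAAAGGCAGTGTCTAGAGGCTGCAAAT (A↔T, G↔C). DNA strands are antiparallel, so the complementary strand runs 3'→5'; reversing gives the 5'→3' form.

5'-TAAACGTCGGAGATCTGTGACGGAAATTCTTTGCTCA-3'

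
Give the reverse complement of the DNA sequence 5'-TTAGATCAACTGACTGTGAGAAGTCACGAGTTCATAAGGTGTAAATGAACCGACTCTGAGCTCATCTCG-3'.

Reading the sequence 3'→5' and pairing each base (A↔T, G↔C) gives the reverse complement directly.

5'-CGAGATGAGCTCAGAGTCGGTTCATTTACACCTTATGAACTCGTGACTTCTCACAGTCAGTTGATCTAA-3'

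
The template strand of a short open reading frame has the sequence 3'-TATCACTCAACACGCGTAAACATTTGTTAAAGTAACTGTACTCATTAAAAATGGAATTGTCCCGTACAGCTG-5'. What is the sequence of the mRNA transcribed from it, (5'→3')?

5'-AUAGUGAGUUGUGCGCAUUUGUAAACAAUUUCAUUGACAUGAGUAAUUUUUACCUUAACAGGGCAUGUCGAC-3'

Reading the template 3'→5' as shown, RNA polymerase pairs each base (A→U, T→A, G↔C) to build mRNA 5'→3' directly.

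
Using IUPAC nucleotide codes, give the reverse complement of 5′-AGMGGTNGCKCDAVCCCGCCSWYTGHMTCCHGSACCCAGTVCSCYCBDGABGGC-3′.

Standard pairs A↔T, G↔C; ambiguity codes pair Y↔R, M↔K, W↔W, S↔S, B↔V, D↔H, N↔N. Complement (TCKCCANCGMGHTBGGGCGGSWRACDKAGGDCSTGGGTCABGSGRGVHCTVCCG), then reverse for 5'→3'.

5'-GCCVTCHVGRGSGBACTGGGTSCDGGAKDCARWSGGCGGGBTHGMGCNACCKCT-3'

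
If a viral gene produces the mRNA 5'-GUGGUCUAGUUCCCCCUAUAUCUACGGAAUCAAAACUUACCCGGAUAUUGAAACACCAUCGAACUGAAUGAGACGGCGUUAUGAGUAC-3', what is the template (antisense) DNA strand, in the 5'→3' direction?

5'-GTACTCATAACGCCGTCTCATTCAGTTCGATGGTGTTTCAATATCCGGGTAAGTTTTGATTCCGTAGATATAGGGGGAACTAGACCAC-3'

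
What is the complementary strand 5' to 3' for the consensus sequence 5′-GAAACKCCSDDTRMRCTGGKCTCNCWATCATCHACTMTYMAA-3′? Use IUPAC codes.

5'-TTKRAKAGTDGATGATWGNGAGMCCAGYKYAHHSGGMGTTTC-3'

Standard pairs A↔T, G↔C; ambiguity codes pair R↔Y, M↔K, W↔W, S↔S, D↔H, N↔N. Complement (CTTTGMGGSHHAYKYGACCMGAGNGWTAGTAGDTGAKARKTT), then reverse for 5'→3'.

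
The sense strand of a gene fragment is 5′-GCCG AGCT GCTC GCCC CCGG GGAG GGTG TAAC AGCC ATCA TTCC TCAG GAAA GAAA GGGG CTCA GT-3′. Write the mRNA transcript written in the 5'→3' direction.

5'-GCCGAGCUGCUCGCCCCCGGGGAGGGUGUAACAGCCAUCAUUCCUCAGGAAAGAAAGGGGCUCAGU-3'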